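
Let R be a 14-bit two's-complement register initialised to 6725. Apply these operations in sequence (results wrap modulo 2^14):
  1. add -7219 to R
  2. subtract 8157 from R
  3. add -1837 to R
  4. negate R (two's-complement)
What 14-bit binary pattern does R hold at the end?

Start: R = 6725 = 01101001000101.
R = 6725 + (-7219) = -494 = 11111000010010
R = -494 − 8157 = -8651; wraps to 7733 = 01111000110101
R = 7733 + (-1837) = 5896 = 01011100001000
R = −(5896) = -5896 = 10100011111000

10100011111000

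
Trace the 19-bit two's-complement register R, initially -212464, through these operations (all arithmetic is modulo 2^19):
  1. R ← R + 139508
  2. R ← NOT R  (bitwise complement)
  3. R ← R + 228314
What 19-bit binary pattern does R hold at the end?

1001001100011010101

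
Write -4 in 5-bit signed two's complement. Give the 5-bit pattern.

11100

|-4| = 4 = 00100 in 5 bits.
Invert the bits: 11011. Add 1: 11100.
Check: 11100 reads as 28 − 32 = -4.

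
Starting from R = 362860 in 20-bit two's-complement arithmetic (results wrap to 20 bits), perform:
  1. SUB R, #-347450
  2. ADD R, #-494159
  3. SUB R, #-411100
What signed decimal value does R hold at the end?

-421325

Start: R = 362860 = 01011000100101101100.
R = 362860 − (-347450) = 710310; wraps to -338266 = 10101101011010100110
R = -338266 + (-494159) = -832425; wraps to 216151 = 00110100110001010111
R = 216151 − (-411100) = 627251; wraps to -421325 = 10011001001000110011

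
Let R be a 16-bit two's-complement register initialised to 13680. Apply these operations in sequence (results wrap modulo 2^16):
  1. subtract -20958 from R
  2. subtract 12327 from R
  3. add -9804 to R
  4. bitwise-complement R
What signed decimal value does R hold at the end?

Start: R = 13680 = 0011010101110000.
R = 13680 − (-20958) = 34638; wraps to -30898 = 1000011101001110
R = -30898 − 12327 = -43225; wraps to 22311 = 0101011100100111
R = 22311 + (-9804) = 12507 = 0011000011011011
R = NOT 0011000011011011 = 1100111100100100 = -12508

-12508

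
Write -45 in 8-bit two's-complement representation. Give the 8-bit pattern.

|-45| = 45 = 00101101 in 8 bits.
Invert the bits: 11010010. Add 1: 11010011.

11010011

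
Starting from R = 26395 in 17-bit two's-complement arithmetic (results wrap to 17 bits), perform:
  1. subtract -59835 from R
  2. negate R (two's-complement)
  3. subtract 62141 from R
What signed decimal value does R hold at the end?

-17299

Start: R = 26395 = 00110011100011011.
R = 26395 − (-59835) = 86230; wraps to -44842 = 10101000011010110
R = −(-44842) = 44842 = 01010111100101010
R = 44842 − 62141 = -17299 = 11011110001101101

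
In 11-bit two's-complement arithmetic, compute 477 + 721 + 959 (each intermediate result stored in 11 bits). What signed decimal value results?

477 + 721 = 1198 → wraps to -850 (10010101110)
-850 + 959 = 109 (00001101101)

109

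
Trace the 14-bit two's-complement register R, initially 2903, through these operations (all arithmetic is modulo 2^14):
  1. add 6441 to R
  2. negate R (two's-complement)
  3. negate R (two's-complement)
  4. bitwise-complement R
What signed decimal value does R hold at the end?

7039

Start: R = 2903 = 00101101010111.
R = 2903 + 6441 = 9344; wraps to -7040 = 10010010000000
R = −(-7040) = 7040 = 01101110000000
R = −(7040) = -7040 = 10010010000000
R = NOT 10010010000000 = 01101101111111 = 7039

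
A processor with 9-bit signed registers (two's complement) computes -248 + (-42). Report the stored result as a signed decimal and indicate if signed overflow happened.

222; overflow

-248 → 100001000
-42 → 111010110
  100001000
+ 111010110
= 011011110  (discard carry-out 1)
Result 011011110: MSB = 0 → value 222.
Both addends are negative but the stored result is non-negative: signed overflow. The true value -248 + (-42) = -290 lies outside [-256, 255].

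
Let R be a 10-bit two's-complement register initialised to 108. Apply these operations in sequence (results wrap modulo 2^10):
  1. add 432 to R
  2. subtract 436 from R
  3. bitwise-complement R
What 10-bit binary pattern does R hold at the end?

1110010111

Start: R = 108 = 0001101100.
R = 108 + 432 = 540; wraps to -484 = 1000011100
R = -484 − 436 = -920; wraps to 104 = 0001101000
R = NOT 0001101000 = 1110010111 = -105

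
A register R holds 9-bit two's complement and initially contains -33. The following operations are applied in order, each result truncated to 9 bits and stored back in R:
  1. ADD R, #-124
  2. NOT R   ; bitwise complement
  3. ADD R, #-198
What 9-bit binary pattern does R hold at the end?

111010110

Start: R = -33 = 111011111.
R = -33 + (-124) = -157 = 101100011
R = NOT 101100011 = 010011100 = 156
R = 156 + (-198) = -42 = 111010110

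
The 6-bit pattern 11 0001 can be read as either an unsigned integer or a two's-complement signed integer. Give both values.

unsigned = 49, signed = -15

Unsigned: 110001 = 49.
Signed: MSB=1 → 49 − 64 = -15.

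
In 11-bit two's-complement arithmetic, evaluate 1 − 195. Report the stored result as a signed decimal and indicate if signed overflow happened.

-194; no overflow

1 → 00000000001
195 → 00011000011
Subtract via negate-and-add: invert 00011000011 + 1 = 11100111101 (i.e. -195).
  00000000001
+ 11100111101
= 11100111110
Result 11100111110: MSB = 1 → 1854 − 2048 = -194.
Addends (after negating the subtrahend) have opposite signs, so signed overflow cannot occur.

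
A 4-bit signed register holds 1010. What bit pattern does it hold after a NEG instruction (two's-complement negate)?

Invert: 0101. Add 1: 0110.
Check: 1010 = -6, 0110 = 6.

0110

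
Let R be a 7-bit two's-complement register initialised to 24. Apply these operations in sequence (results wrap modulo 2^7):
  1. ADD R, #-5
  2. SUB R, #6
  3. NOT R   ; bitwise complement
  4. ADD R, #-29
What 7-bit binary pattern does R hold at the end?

Start: R = 24 = 0011000.
R = 24 + (-5) = 19 = 0010011
R = 19 − 6 = 13 = 0001101
R = NOT 0001101 = 1110010 = -14
R = -14 + (-29) = -43 = 1010101

1010101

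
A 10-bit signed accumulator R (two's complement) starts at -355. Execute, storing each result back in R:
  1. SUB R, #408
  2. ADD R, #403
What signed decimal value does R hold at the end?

-360

Start: R = -355 = 1010011101.
R = -355 − 408 = -763; wraps to 261 = 0100000101
R = 261 + 403 = 664; wraps to -360 = 1010011000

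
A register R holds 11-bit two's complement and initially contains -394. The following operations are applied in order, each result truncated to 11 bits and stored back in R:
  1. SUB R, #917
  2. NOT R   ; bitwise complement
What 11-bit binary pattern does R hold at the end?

10100011110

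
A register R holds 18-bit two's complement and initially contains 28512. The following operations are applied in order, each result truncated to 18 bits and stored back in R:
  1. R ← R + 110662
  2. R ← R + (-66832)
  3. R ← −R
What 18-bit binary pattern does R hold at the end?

Start: R = 28512 = 000110111101100000.
R = 28512 + 110662 = 139174; wraps to -122970 = 100001111110100110
R = -122970 + (-66832) = -189802; wraps to 72342 = 010001101010010110
R = −(72342) = -72342 = 101110010101101010

101110010101101010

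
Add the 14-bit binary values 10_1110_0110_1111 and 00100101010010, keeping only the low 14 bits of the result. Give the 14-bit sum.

  10111001101111
+ 00100101010010
= 11011111000001

11011111000001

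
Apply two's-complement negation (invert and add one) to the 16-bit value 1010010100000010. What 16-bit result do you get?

0101101011111110

Invert: 0101101011111101. Add 1: 0101101011111110.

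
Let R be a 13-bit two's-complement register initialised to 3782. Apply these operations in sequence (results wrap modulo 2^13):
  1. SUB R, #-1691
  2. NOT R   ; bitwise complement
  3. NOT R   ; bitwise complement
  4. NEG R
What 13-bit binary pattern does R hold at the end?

0101010011111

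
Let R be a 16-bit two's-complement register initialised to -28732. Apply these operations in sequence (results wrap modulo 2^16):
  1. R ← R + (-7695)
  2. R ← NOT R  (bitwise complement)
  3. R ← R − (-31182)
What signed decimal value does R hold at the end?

2072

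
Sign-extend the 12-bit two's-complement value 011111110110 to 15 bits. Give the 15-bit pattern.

MSB of 011111110110 is 0; replicate it into the new high bits.
000|011111110110 → 000011111110110 (still 2038).

000011111110110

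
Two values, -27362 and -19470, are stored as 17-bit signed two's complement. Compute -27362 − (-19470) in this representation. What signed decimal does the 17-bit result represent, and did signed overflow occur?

-7892; no overflow

-27362 → 11001010100011110
-19470 → 11011001111110010
Subtract via negate-and-add: invert 11011001111110010 + 1 = 00100110000001110 (i.e. 19470).
  11001010100011110
+ 00100110000001110
= 11110000100101100
Result 11110000100101100: MSB = 1 → 123180 − 131072 = -7892.
Addends (after negating the subtrahend) have opposite signs, so signed overflow cannot occur.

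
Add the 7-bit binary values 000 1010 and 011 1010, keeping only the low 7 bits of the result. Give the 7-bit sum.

  0001010
+ 0111010
= 1000100

1000100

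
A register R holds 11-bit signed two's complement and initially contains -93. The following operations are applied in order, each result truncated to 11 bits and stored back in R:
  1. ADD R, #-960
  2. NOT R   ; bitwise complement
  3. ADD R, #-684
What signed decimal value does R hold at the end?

368

Start: R = -93 = 11110100011.
R = -93 + (-960) = -1053; wraps to 995 = 01111100011
R = NOT 01111100011 = 10000011100 = -996
R = -996 + (-684) = -1680; wraps to 368 = 00101110000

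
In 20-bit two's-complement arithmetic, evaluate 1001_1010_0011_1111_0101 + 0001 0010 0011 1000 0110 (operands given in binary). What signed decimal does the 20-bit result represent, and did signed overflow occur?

1001_1010_0011_1111_0101 → 10011010001111110101 = -416779 (signed)
0001 0010 0011 1000 0110 → 00010010001110000110 = 74630 (signed)
  10011010001111110101
+ 00010010001110000110
= 10101100011101111011
Result 10101100011101111011: MSB = 1 → 706427 − 1048576 = -342149.
Addends have opposite signs, so signed overflow cannot occur.

-342149; no overflow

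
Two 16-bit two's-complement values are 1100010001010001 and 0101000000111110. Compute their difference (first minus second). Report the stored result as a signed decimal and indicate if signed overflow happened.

29715; overflow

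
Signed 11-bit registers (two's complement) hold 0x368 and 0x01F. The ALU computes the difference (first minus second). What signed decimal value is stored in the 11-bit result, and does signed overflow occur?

0x368 = 01101101000 = 872 (signed)
0x01F = 00000011111 = 31 (signed)
Subtract via negate-and-add: invert 00000011111 + 1 = 11111100001 (i.e. -31).
  01101101000
+ 11111100001
= 01101001001  (discard carry-out 1)
Result 01101001001: MSB = 0 → value 841.
Addends (after negating the subtrahend) have opposite signs, so signed overflow cannot occur.

841; no overflow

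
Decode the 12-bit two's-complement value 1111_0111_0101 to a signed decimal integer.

-139

MSB is 1, so the value is negative.
Invert: 000010001010. Add 1: 000010001011 = 139. So the value is −139.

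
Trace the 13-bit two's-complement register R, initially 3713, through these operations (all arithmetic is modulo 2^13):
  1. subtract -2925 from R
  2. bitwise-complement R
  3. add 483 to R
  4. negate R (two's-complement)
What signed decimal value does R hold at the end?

-2036

Start: R = 3713 = 0111010000001.
R = 3713 − (-2925) = 6638; wraps to -1554 = 1100111101110
R = NOT 1100111101110 = 0011000010001 = 1553
R = 1553 + 483 = 2036 = 0011111110100
R = −(2036) = -2036 = 1100000001100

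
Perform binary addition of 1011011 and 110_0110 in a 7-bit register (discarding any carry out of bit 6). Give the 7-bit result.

1000001

  1011011
+ 1100110
= 1000001  (discard carry-out 1)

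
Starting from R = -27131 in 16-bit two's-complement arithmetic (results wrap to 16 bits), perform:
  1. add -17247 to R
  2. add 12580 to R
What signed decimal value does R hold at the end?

Start: R = -27131 = 1001011000000101.
R = -27131 + (-17247) = -44378; wraps to 21158 = 0101001010100110
R = 21158 + 12580 = 33738; wraps to -31798 = 1000001111001010

-31798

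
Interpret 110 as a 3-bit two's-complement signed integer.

MSB is 1, so the value is negative.
Unsigned reading: 6. Subtract 2^3 = 8: 6 − 8 = -2.

-2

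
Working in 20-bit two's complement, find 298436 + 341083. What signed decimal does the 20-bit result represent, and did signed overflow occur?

298436 → 01001000110111000100
341083 → 01010011010001011011
  01001000110111000100
+ 01010011010001011011
= 10011100001000011111
Result 10011100001000011111: MSB = 1 → 639519 − 1048576 = -409057.
Both addends are non-negative but the stored result is negative: signed overflow. The true value 298436 + 341083 = 639519 lies outside [-524288, 524287].

-409057; overflow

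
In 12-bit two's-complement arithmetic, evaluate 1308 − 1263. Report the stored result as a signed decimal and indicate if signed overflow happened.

45; no overflow

1308 → 010100011100
1263 → 010011101111
Subtract via negate-and-add: invert 010011101111 + 1 = 101100010001 (i.e. -1263).
  010100011100
+ 101100010001
= 000000101101  (discard carry-out 1)
Result 000000101101: MSB = 0 → value 45.
Addends (after negating the subtrahend) have opposite signs, so signed overflow cannot occur.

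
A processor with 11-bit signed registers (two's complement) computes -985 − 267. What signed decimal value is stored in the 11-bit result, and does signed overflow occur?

-985 → 10000100111
267 → 00100001011
Subtract via negate-and-add: invert 00100001011 + 1 = 11011110101 (i.e. -267).
  10000100111
+ 11011110101
= 01100011100  (discard carry-out 1)
Result 01100011100: MSB = 0 → value 796.
Both addends (after negating the subtrahend) are negative but the stored result is non-negative: signed overflow. The true value -985 − 267 = -1252 lies outside [-1024, 1023].

796; overflow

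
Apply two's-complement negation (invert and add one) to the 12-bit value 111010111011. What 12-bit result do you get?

000101000101

Invert: 000101000100. Add 1: 000101000101.
Check: 111010111011 = -325, 000101000101 = 325.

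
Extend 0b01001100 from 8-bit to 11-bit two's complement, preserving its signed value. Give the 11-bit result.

MSB of 01001100 is 0; replicate it into the new high bits.
000|01001100 → 00001001100 (still 76).

00001001100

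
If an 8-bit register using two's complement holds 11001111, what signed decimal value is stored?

-49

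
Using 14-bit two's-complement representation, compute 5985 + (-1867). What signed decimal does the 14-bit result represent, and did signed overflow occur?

5985 → 01011101100001
-1867 → 11100010110101
  01011101100001
+ 11100010110101
= 01000000010110  (discard carry-out 1)
Result 01000000010110: MSB = 0 → value 4118.
Addends have opposite signs, so signed overflow cannot occur.

4118; no overflow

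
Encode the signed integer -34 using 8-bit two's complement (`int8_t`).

|-34| = 34 = 00100010 in 8 bits.
Invert the bits: 11011101. Add 1: 11011110.

11011110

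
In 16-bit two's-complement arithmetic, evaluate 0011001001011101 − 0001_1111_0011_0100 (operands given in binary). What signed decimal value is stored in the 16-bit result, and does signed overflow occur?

0011001001011101 = 12893 (signed)
0001_1111_0011_0100 → 0001111100110100 = 7988 (signed)
Subtract via negate-and-add: invert 0001111100110100 + 1 = 1110000011001100 (i.e. -7988).
  0011001001011101
+ 1110000011001100
= 0001001100101001  (discard carry-out 1)
Result 0001001100101001: MSB = 0 → value 4905.
Addends (after negating the subtrahend) have opposite signs, so signed overflow cannot occur.

4905; no overflow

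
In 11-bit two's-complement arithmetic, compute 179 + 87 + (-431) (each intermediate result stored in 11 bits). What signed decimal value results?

179 + 87 = 266 (00100001010)
266 + (-431) = -165 (11101011011)

-165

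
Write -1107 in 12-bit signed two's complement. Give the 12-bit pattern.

101110101101

|-1107| = 1107 = 010001010011 in 12 bits.
Invert the bits: 101110101100. Add 1: 101110101101.
Check: 101110101101 reads as 2989 − 4096 = -1107.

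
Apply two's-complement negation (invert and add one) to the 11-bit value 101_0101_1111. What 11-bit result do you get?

01010100001

Invert: 01010100000. Add 1: 01010100001.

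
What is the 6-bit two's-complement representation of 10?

10 is non-negative, so write it directly in 6 bits: 001010.

001010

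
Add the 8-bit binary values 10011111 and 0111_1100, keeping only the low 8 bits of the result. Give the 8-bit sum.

00011011

  10011111
+ 01111100
= 00011011  (discard carry-out 1)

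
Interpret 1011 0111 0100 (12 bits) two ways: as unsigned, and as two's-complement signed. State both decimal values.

Unsigned: 101101110100 = 2932.
Signed: MSB=1 → 2932 − 4096 = -1164.

unsigned = 2932, signed = -1164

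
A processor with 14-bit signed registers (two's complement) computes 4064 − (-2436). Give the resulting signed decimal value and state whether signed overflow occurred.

4064 → 00111111100000
-2436 → 11011001111100
Subtract via negate-and-add: invert 11011001111100 + 1 = 00100110000100 (i.e. 2436).
  00111111100000
+ 00100110000100
= 01100101100100
Result 01100101100100: MSB = 0 → value 6500.
Both addends (after negating the subtrahend) are non-negative and so is the stored result: no signed overflow.

6500; no overflow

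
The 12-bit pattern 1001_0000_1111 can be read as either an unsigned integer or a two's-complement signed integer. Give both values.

unsigned = 2319, signed = -1777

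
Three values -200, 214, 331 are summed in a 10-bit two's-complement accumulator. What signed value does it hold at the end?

-200 + 214 = 14 (0000001110)
14 + 331 = 345 (0101011001)

345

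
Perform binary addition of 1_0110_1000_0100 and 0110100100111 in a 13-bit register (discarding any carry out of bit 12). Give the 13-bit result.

  1011010000100
+ 0110100100111
= 0001110101011  (discard carry-out 1)

0001110101011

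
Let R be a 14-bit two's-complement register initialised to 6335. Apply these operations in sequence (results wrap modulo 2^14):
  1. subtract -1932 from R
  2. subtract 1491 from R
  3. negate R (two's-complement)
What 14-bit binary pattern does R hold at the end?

10010110001000

Start: R = 6335 = 01100010111111.
R = 6335 − (-1932) = 8267; wraps to -8117 = 10000001001011
R = -8117 − 1491 = -9608; wraps to 6776 = 01101001111000
R = −(6776) = -6776 = 10010110001000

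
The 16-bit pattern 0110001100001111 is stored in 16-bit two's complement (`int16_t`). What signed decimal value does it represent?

MSB is 0, so the value is non-negative: 0110001100001111 = 25359.

25359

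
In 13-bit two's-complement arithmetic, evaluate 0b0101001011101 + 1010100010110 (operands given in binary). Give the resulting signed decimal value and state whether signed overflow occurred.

-141; no overflow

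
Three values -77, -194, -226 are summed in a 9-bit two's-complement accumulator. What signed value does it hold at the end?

15

-77 + (-194) = -271 → wraps to 241 (011110001)
241 + (-226) = 15 (000001111)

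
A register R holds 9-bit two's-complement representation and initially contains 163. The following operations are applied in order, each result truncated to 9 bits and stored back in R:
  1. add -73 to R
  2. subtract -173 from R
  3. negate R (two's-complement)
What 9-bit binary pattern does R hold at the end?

011111001

Start: R = 163 = 010100011.
R = 163 + (-73) = 90 = 001011010
R = 90 − (-173) = 263; wraps to -249 = 100000111
R = −(-249) = 249 = 011111001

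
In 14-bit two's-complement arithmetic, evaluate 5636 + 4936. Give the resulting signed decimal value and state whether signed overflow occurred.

5636 → 01011000000100
4936 → 01001101001000
  01011000000100
+ 01001101001000
= 10100101001100
Result 10100101001100: MSB = 1 → 10572 − 16384 = -5812.
Both addends are non-negative but the stored result is negative: signed overflow. The true value 5636 + 4936 = 10572 lies outside [-8192, 8191].

-5812; overflow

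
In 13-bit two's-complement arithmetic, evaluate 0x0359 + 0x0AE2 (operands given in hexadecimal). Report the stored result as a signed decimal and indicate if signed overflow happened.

0x0359 = 0001101011001 = 857 (signed)
0x0AE2 = 0101011100010 = 2786 (signed)
  0001101011001
+ 0101011100010
= 0111000111011
Result 0111000111011: MSB = 0 → value 3643.
Both addends are non-negative and so is the stored result: no signed overflow.

3643; no overflow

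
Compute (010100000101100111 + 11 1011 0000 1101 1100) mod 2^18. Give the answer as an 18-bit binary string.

  010100000101100111
+ 111011000011011100
= 001111001001000011  (discard carry-out 1)

001111001001000011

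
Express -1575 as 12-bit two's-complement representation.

100111011001

|-1575| = 1575 = 011000100111 in 12 bits.
Invert the bits: 100111011000. Add 1: 100111011001.
Check: 100111011001 reads as 2521 − 4096 = -1575.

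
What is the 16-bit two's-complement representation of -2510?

1111011000110010

|-2510| = 2510 = 0000100111001110 in 16 bits.
Invert the bits: 1111011000110001. Add 1: 1111011000110010.
Check: 1111011000110010 reads as 63026 − 65536 = -2510.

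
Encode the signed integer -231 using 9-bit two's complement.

100011001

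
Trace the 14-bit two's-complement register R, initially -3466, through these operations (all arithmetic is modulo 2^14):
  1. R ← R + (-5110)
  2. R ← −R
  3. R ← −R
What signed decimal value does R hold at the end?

Start: R = -3466 = 11001001110110.
R = -3466 + (-5110) = -8576; wraps to 7808 = 01111010000000
R = −(7808) = -7808 = 10000110000000
R = −(-7808) = 7808 = 01111010000000

7808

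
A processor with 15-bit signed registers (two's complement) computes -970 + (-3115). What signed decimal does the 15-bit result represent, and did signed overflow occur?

-970 → 111110000110110
-3115 → 111001111010101
  111110000110110
+ 111001111010101
= 111000000001011  (discard carry-out 1)
Result 111000000001011: MSB = 1 → 28683 − 32768 = -4085.
Both addends are negative and so is the stored result: no signed overflow.

-4085; no overflow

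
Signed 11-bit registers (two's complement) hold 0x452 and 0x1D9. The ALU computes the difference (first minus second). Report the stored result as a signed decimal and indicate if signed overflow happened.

0x452 = 10001010010 = -942 (signed)
0x1D9 = 00111011001 = 473 (signed)
Subtract via negate-and-add: invert 00111011001 + 1 = 11000100111 (i.e. -473).
  10001010010
+ 11000100111
= 01001111001  (discard carry-out 1)
Result 01001111001: MSB = 0 → value 633.
Both addends (after negating the subtrahend) are negative but the stored result is non-negative: signed overflow. The true value -942 − 473 = -1415 lies outside [-1024, 1023].

633; overflow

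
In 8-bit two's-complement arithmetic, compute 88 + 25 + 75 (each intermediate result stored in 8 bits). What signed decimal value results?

88 + 25 = 113 (01110001)
113 + 75 = 188 → wraps to -68 (10111100)

-68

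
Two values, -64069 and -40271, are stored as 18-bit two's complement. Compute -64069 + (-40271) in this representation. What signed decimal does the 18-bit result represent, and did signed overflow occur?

-104340; no overflow

-64069 → 110000010110111011
-40271 → 110110001010110001
  110000010110111011
+ 110110001010110001
= 100110100001101100  (discard carry-out 1)
Result 100110100001101100: MSB = 1 → 157804 − 262144 = -104340.
Both addends are negative and so is the stored result: no signed overflow.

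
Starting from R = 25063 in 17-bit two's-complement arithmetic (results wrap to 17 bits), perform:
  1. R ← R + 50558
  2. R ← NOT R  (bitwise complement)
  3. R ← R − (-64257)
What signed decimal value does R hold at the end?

Start: R = 25063 = 00110000111100111.
R = 25063 + 50558 = 75621; wraps to -55451 = 10010011101100101
R = NOT 10010011101100101 = 01101100010011010 = 55450
R = 55450 − (-64257) = 119707; wraps to -11365 = 11101001110011011

-11365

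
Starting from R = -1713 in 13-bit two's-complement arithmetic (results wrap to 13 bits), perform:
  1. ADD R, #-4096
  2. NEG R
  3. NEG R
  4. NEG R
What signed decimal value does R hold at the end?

-2383

Start: R = -1713 = 1100101001111.
R = -1713 + (-4096) = -5809; wraps to 2383 = 0100101001111
R = −(2383) = -2383 = 1011010110001
R = −(-2383) = 2383 = 0100101001111
R = −(2383) = -2383 = 1011010110001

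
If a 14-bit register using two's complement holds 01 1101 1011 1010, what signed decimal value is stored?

7610

MSB is 0, so the value is non-negative: 01110110111010 = 7610.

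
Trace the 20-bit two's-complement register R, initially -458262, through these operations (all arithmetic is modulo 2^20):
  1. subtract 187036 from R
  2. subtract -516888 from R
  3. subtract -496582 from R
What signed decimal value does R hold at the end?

368172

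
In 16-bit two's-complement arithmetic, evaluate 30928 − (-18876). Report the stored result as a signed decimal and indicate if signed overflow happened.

-15732; overflow

30928 → 0111100011010000
-18876 → 1011011001000100
Subtract via negate-and-add: invert 1011011001000100 + 1 = 0100100110111100 (i.e. 18876).
  0111100011010000
+ 0100100110111100
= 1100001010001100
Result 1100001010001100: MSB = 1 → 49804 − 65536 = -15732.
Both addends (after negating the subtrahend) are non-negative but the stored result is negative: signed overflow. The true value 30928 − (-18876) = 49804 lies outside [-32768, 32767].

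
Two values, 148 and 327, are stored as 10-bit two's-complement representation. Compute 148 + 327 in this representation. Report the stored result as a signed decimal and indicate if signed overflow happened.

475; no overflow

148 → 0010010100
327 → 0101000111
  0010010100
+ 0101000111
= 0111011011
Result 0111011011: MSB = 0 → value 475.
Both addends are non-negative and so is the stored result: no signed overflow.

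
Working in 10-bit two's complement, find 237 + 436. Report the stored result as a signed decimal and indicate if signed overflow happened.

-351; overflow

237 → 0011101101
436 → 0110110100
  0011101101
+ 0110110100
= 1010100001
Result 1010100001: MSB = 1 → 673 − 1024 = -351.
Both addends are non-negative but the stored result is negative: signed overflow. The true value 237 + 436 = 673 lies outside [-512, 511].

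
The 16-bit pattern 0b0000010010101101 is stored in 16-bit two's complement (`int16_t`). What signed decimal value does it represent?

1197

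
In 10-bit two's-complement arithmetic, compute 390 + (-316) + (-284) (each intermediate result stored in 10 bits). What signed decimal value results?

-210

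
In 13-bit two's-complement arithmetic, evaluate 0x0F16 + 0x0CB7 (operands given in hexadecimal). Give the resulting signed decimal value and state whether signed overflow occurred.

0x0F16 = 0111100010110 = 3862 (signed)
0x0CB7 = 0110010110111 = 3255 (signed)
  0111100010110
+ 0110010110111
= 1101111001101
Result 1101111001101: MSB = 1 → 7117 − 8192 = -1075.
Both addends are non-negative but the stored result is negative: signed overflow. The true value 3862 + 3255 = 7117 lies outside [-4096, 4095].

-1075; overflow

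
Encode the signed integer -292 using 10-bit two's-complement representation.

|-292| = 292 = 0100100100 in 10 bits.
Invert the bits: 1011011011. Add 1: 1011011100.

1011011100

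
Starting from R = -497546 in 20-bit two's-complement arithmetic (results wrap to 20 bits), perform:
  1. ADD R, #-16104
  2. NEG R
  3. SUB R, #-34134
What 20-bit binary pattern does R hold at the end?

10000101101111001000

Start: R = -497546 = 10000110100001110110.
R = -497546 + (-16104) = -513650 = 10000010100110001110
R = −(-513650) = 513650 = 01111101011001110010
R = 513650 − (-34134) = 547784; wraps to -500792 = 10000101101111001000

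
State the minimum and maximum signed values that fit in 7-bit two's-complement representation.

Minimum: −2^6 = -64.
Maximum: 2^6 − 1 = 63.

min = -64, max = 63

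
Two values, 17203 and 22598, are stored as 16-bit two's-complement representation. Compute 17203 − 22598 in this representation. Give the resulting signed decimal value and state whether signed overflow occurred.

17203 → 0100001100110011
22598 → 0101100001000110
Subtract via negate-and-add: invert 0101100001000110 + 1 = 1010011110111010 (i.e. -22598).
  0100001100110011
+ 1010011110111010
= 1110101011101101
Result 1110101011101101: MSB = 1 → 60141 − 65536 = -5395.
Addends (after negating the subtrahend) have opposite signs, so signed overflow cannot occur.

-5395; no overflow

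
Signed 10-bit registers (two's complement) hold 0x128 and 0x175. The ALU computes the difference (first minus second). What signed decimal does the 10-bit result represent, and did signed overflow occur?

0x128 = 0100101000 = 296 (signed)
0x175 = 0101110101 = 373 (signed)
Subtract via negate-and-add: invert 0101110101 + 1 = 1010001011 (i.e. -373).
  0100101000
+ 1010001011
= 1110110011
Result 1110110011: MSB = 1 → 947 − 1024 = -77.
Addends (after negating the subtrahend) have opposite signs, so signed overflow cannot occur.

-77; no overflow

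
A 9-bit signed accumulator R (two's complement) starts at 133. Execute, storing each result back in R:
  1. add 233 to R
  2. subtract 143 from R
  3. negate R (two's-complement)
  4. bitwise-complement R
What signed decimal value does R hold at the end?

Start: R = 133 = 010000101.
R = 133 + 233 = 366; wraps to -146 = 101101110
R = -146 − 143 = -289; wraps to 223 = 011011111
R = −(223) = -223 = 100100001
R = NOT 100100001 = 011011110 = 222

222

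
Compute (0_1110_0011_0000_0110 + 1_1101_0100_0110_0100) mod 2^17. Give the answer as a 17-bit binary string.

01011011101101010

  01110001100000110
+ 11101010001100100
= 01011011101101010  (discard carry-out 1)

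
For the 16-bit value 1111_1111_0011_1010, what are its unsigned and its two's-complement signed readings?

unsigned = 65338, signed = -198

Unsigned: 1111111100111010 = 65338.
Signed: MSB=1 → 65338 − 65536 = -198.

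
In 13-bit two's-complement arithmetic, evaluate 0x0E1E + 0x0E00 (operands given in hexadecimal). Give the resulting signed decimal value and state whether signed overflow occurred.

-994; overflow

0x0E1E = 0111000011110 = 3614 (signed)
0x0E00 = 0111000000000 = 3584 (signed)
  0111000011110
+ 0111000000000
= 1110000011110
Result 1110000011110: MSB = 1 → 7198 − 8192 = -994.
Both addends are non-negative but the stored result is negative: signed overflow. The true value 3614 + 3584 = 7198 lies outside [-4096, 4095].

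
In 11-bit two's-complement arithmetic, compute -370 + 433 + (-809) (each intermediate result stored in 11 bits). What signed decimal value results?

-370 + 433 = 63 (00000111111)
63 + (-809) = -746 (10100010110)

-746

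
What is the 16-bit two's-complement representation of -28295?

|-28295| = 28295 = 0110111010000111 in 16 bits.
Invert the bits: 1001000101111000. Add 1: 1001000101111001.

1001000101111001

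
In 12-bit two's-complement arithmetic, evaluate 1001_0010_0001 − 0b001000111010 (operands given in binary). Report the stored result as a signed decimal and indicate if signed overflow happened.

1767; overflow

1001_0010_0001 → 100100100001 = -1759 (signed)
0b001000111010 → 001000111010 = 570 (signed)
Subtract via negate-and-add: invert 001000111010 + 1 = 110111000110 (i.e. -570).
  100100100001
+ 110111000110
= 011011100111  (discard carry-out 1)
Result 011011100111: MSB = 0 → value 1767.
Both addends (after negating the subtrahend) are negative but the stored result is non-negative: signed overflow. The true value -1759 − 570 = -2329 lies outside [-2048, 2047].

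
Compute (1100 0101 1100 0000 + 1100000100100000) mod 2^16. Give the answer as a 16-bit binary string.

  1100010111000000
+ 1100000100100000
= 1000011011100000  (discard carry-out 1)

1000011011100000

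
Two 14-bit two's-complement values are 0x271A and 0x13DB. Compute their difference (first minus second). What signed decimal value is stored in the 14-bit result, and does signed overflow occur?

4927; overflow

0x271A = 10011100011010 = -6374 (signed)
0x13DB = 01001111011011 = 5083 (signed)
Subtract via negate-and-add: invert 01001111011011 + 1 = 10110000100101 (i.e. -5083).
  10011100011010
+ 10110000100101
= 01001100111111  (discard carry-out 1)
Result 01001100111111: MSB = 0 → value 4927.
Both addends (after negating the subtrahend) are negative but the stored result is non-negative: signed overflow. The true value -6374 − 5083 = -11457 lies outside [-8192, 8191].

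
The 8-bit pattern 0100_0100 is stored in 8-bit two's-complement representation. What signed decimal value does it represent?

68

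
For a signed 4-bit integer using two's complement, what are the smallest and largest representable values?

min = -8, max = 7

Minimum: −2^3 = -8.
Maximum: 2^3 − 1 = 7.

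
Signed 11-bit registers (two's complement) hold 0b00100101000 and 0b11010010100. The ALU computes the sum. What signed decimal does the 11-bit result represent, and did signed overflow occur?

0b00100101000 → 00100101000 = 296 (signed)
0b11010010100 → 11010010100 = -364 (signed)
  00100101000
+ 11010010100
= 11110111100
Result 11110111100: MSB = 1 → 1980 − 2048 = -68.
Addends have opposite signs, so signed overflow cannot occur.

-68; no overflow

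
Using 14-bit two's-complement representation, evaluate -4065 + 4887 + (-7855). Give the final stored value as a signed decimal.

-4065 + 4887 = 822 (00001100110110)
822 + (-7855) = -7033 (10010010000111)

-7033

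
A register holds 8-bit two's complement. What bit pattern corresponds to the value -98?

10011110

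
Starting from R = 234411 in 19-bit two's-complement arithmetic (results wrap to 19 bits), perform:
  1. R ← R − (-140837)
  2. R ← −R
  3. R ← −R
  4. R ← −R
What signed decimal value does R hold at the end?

Start: R = 234411 = 0111001001110101011.
R = 234411 − (-140837) = 375248; wraps to -149040 = 1011011100111010000
R = −(-149040) = 149040 = 0100100011000110000
R = −(149040) = -149040 = 1011011100111010000
R = −(-149040) = 149040 = 0100100011000110000

149040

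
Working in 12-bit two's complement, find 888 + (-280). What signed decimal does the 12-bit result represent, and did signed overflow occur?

888 → 001101111000
-280 → 111011101000
  001101111000
+ 111011101000
= 001001100000  (discard carry-out 1)
Result 001001100000: MSB = 0 → value 608.
Addends have opposite signs, so signed overflow cannot occur.

608; no overflow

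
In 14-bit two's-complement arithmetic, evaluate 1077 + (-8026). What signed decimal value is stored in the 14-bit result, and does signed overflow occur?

-6949; no overflow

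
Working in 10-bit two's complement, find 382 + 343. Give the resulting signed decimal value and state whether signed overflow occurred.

382 → 0101111110
343 → 0101010111
  0101111110
+ 0101010111
= 1011010101
Result 1011010101: MSB = 1 → 725 − 1024 = -299.
Both addends are non-negative but the stored result is negative: signed overflow. The true value 382 + 343 = 725 lies outside [-512, 511].

-299; overflow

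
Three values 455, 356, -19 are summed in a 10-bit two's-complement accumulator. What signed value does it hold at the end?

-232

455 + 356 = 811 → wraps to -213 (1100101011)
-213 + (-19) = -232 (1100011000)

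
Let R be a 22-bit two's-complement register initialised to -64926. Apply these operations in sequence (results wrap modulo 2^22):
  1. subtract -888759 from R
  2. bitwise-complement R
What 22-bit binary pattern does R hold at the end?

Start: R = -64926 = 1111110000001001100010.
R = -64926 − (-888759) = 823833 = 0011001001001000011001
R = NOT 0011001001001000011001 = 1100110110110111100110 = -823834

1100110110110111100110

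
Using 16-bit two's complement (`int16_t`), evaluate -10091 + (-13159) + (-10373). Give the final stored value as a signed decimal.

-10091 + (-13159) = -23250 (1010010100101110)
-23250 + (-10373) = -33623 → wraps to 31913 (0111110010101001)

31913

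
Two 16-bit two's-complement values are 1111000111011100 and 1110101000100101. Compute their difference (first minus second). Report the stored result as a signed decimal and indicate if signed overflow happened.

1975; no overflow

1111000111011100 = -3620 (signed)
1110101000100101 = -5595 (signed)
Subtract via negate-and-add: invert 1110101000100101 + 1 = 0001010111011011 (i.e. 5595).
  1111000111011100
+ 0001010111011011
= 0000011110110111  (discard carry-out 1)
Result 0000011110110111: MSB = 0 → value 1975.
Addends (after negating the subtrahend) have opposite signs, so signed overflow cannot occur.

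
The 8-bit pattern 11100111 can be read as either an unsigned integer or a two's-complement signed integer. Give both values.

Unsigned: 11100111 = 231.
Signed: MSB=1 → 231 − 256 = -25.

unsigned = 231, signed = -25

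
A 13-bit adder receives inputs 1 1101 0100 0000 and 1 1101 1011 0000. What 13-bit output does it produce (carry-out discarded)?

  1110101000000
+ 1110110110000
= 1101011110000  (discard carry-out 1)

1101011110000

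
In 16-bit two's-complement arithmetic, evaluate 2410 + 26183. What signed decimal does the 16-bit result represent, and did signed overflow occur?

2410 → 0000100101101010
26183 → 0110011001000111
  0000100101101010
+ 0110011001000111
= 0110111110110001
Result 0110111110110001: MSB = 0 → value 28593.
Both addends are non-negative and so is the stored result: no signed overflow.

28593; no overflow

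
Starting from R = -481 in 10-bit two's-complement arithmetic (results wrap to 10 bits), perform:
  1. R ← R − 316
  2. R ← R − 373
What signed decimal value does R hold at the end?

Start: R = -481 = 1000011111.
R = -481 − 316 = -797; wraps to 227 = 0011100011
R = 227 − 373 = -146 = 1101101110

-146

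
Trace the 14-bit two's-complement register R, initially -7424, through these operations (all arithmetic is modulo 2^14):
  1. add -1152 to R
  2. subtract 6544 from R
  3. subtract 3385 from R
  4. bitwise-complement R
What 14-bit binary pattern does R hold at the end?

00100001001000

Start: R = -7424 = 10001100000000.
R = -7424 + (-1152) = -8576; wraps to 7808 = 01111010000000
R = 7808 − 6544 = 1264 = 00010011110000
R = 1264 − 3385 = -2121 = 11011110110111
R = NOT 11011110110111 = 00100001001000 = 2120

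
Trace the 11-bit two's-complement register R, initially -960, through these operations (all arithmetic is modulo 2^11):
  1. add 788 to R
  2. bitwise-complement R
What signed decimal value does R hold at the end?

Start: R = -960 = 10001000000.
R = -960 + 788 = -172 = 11101010100
R = NOT 11101010100 = 00010101011 = 171

171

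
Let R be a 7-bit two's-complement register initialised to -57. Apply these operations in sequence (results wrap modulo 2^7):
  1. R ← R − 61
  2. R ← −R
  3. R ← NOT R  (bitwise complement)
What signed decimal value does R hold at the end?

9

Start: R = -57 = 1000111.
R = -57 − 61 = -118; wraps to 10 = 0001010
R = −(10) = -10 = 1110110
R = NOT 1110110 = 0001001 = 9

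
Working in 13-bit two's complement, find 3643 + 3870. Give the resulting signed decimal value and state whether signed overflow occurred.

-679; overflow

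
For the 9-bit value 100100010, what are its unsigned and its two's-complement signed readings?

Unsigned: 100100010 = 290.
Signed: MSB=1 → 290 − 512 = -222.

unsigned = 290, signed = -222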